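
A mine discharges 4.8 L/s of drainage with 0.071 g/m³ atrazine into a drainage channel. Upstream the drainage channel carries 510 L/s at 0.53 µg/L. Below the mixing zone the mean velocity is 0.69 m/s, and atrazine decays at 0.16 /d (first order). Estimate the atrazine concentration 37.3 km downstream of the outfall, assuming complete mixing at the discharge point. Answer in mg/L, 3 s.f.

4.8 L/s = 0.0048 m³/s.
510 L/s = 0.51 m³/s.
0.53 µg/L = 0.00053 mg/L.
After complete mixing, C₀ = (0.0048·0.071 + 0.51·0.00053) / 0.5148 = 0.001187 mg/L.
Travel time t = 3.73e+04 m / 0.69 m/s = 5.406e+04 s = 0.6257 d.
C = 0.001187·exp(−0.16·0.6257) = 0.001187·0.9047 = 0.001074 mg/L.

0.00107 mg/L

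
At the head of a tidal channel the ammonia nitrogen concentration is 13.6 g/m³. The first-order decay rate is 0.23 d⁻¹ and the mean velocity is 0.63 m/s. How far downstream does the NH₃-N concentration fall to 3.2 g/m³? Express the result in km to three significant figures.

342 km

From C = C₀·e^(−kt), t = ln(C₀/C)/k = ln(13.6/3.2)/0.23 = 1.447/0.23 = 6.291 d.
Distance = v·t = 0.63 m/s × 5.435e+05 s = 3.424e+05 m = 342.4 km.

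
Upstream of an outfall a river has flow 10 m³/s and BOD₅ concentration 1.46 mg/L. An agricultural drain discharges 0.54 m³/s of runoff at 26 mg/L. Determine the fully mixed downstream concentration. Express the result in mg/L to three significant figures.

2.72 mg/L

By mass balance at complete mixing, C = (0.54·26 + 10·1.46) / (0.54 + 10) = 28.64/10.54 = 2.717 mg/L.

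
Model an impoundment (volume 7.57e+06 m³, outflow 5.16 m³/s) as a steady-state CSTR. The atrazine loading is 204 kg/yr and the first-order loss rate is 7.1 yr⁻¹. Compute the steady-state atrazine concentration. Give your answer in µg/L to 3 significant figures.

Outflow Q = 5.16 m³/s × 3.156e+07 s/yr = 1.628e+08 m³/yr.
Steady-state CSTR mass balance: W = Q·C + k·V·C, so C = W/(Q + kV).
Q + kV = 1.628e+08 + 7.1·7.57e+06 = 2.166e+08 m³/yr.
C = 204/2.166e+08 = 9.419e-07 kg/m³ = 0.0009419 mg/L = 0.9419 µg/L.

0.942 µg/L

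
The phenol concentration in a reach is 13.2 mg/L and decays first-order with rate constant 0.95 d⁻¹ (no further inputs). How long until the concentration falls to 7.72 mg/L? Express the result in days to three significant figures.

0.565 d

t = ln(C₀/C)/k = ln(13.2/7.72)/0.95 = 0.5364/0.95 = 0.5646 d.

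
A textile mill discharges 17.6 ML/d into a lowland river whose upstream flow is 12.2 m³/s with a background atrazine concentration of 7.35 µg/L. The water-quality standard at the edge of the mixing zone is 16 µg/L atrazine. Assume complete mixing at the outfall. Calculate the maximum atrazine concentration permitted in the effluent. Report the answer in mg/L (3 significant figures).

0.534 mg/L

17.6 ML/d = 0.2037 m³/s.
7.35 µg/L = 0.00735 mg/L.
16 µg/L = 0.016 mg/L.
Mass balance: 0.016·12.4 = 0.2037·Cₑ + 12.2·0.00735.
Cₑ = (0.1985 − 0.08967) / 0.2037 = 0.5341 mg/L.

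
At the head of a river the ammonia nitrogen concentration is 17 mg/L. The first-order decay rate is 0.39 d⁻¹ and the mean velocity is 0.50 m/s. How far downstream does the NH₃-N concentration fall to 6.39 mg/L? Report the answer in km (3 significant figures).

108 km

From C = C₀·e^(−kt), t = ln(C₀/C)/k = ln(17/6.39)/0.39 = 0.9785/0.39 = 2.509 d.
Distance = v·t = 0.50 m/s × 2.168e+05 s = 1.084e+05 m = 108.4 km.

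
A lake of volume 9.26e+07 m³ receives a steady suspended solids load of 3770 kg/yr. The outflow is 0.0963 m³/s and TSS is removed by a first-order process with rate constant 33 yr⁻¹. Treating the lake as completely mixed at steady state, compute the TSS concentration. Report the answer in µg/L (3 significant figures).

Outflow Q = 0.0963 m³/s × 3.156e+07 s/yr = 3.039e+06 m³/yr.
Steady-state CSTR mass balance: W = Q·C + k·V·C, so C = W/(Q + kV).
Q + kV = 3.039e+06 + 33·9.26e+07 = 3.059e+09 m³/yr.
C = 3770/3.059e+09 = 1.232e-06 kg/m³ = 0.001232 mg/L = 1.232 µg/L.

1.23 µg/L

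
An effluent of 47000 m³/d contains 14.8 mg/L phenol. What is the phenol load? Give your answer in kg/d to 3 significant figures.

47000 m³/d = 0.544 m³/s.
Mass flux = Q·C = 0.544 m³/s × 14.8 g/m³ = 8.051 g/s.
= 8.051 g/s × 86.4 = 695.6 kg/d.

696 kg/d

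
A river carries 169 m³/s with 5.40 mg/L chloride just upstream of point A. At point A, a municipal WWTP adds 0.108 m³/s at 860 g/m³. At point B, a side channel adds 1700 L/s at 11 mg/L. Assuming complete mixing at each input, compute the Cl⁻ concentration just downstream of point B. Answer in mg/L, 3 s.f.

6.00 mg/L

After input A: C = (169·5.4 + 0.108·860) / 169.1 = 5.946 mg/L.
1700 L/s = 1.7 m³/s.
After input B: C = (169.1·5.946 + 1.7·11) / 170.8 = 5.996 mg/L.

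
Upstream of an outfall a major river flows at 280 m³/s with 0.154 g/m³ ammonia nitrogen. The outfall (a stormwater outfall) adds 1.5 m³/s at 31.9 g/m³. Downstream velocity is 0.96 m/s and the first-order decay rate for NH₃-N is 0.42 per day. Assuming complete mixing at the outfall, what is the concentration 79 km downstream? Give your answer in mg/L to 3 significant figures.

After complete mixing, C₀ = (1.5·31.9 + 280·0.154) / 281.5 = 0.3232 mg/L.
Travel time t = 7.9e+04 m / 0.96 m/s = 8.229e+04 s = 0.9524 d.
C = 0.3232·exp(−0.42·0.9524) = 0.3232·0.6703 = 0.2166 mg/L.

0.217 mg/L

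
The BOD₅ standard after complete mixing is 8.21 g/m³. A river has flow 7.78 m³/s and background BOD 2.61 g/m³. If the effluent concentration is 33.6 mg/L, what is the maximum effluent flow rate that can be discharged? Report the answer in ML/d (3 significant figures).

Mass balance at complete mixing: C_std·(Q_w + Q_r) = Q_w·C_e + Q_r·C_b.
Rearranging, Q_w = Q_r·(C_std − C_b)/(C_e − C_std) = 7.78·(8.21 − 2.61) / (33.6 − 8.21) = 1.716 m³/s.
= 148.3 ML/d.

148 ML/d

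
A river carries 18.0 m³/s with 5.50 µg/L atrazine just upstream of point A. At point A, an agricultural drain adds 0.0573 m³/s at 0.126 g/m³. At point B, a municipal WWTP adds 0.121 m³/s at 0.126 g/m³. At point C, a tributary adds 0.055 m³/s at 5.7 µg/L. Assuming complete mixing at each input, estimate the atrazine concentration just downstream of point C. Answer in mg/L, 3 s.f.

0.00668 mg/L

5.50 µg/L = 0.0055 mg/L.
After input A: C = (18·0.0055 + 0.0573·0.126) / 18.06 = 0.005882 mg/L.
After input B: C = (18.06·0.005882 + 0.121·0.126) / 18.18 = 0.006682 mg/L.
5.7 µg/L = 0.0057 mg/L.
After input C: C = (18.18·0.006682 + 0.055·0.0057) / 18.23 = 0.006679 mg/L.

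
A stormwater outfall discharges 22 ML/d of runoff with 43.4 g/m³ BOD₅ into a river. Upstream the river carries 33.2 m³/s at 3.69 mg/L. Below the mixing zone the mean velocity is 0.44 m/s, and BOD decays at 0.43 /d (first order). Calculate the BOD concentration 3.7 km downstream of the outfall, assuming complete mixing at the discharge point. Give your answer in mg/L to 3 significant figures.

3.83 mg/L

22 ML/d = 0.2546 m³/s.
After complete mixing, C₀ = (0.2546·43.4 + 33.2·3.69) / 33.45 = 3.992 mg/L.
Travel time t = 3700 m / 0.44 m/s = 8409 s = 0.09733 d.
C = 3.992·exp(−0.43·0.09733) = 3.992·0.959 = 3.829 mg/L.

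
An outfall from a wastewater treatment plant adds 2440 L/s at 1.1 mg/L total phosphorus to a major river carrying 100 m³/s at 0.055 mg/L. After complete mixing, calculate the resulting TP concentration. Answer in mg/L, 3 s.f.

0.0799 mg/L

2440 L/s = 2.44 m³/s.
By mass balance at complete mixing, C = (2.44·1.1 + 100·0.055) / (2.44 + 100) = 8.184/102.4 = 0.07989 mg/L.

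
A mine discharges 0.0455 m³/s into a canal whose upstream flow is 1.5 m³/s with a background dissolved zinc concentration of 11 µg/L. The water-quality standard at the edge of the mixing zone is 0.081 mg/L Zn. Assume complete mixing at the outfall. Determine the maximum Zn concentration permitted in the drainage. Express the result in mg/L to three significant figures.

2.39 mg/L

11 µg/L = 0.011 mg/L.
Mass balance: 0.081·1.546 = 0.0455·Cₑ + 1.5·0.011.
Cₑ = (0.1252 − 0.0165) / 0.0455 = 2.389 mg/L.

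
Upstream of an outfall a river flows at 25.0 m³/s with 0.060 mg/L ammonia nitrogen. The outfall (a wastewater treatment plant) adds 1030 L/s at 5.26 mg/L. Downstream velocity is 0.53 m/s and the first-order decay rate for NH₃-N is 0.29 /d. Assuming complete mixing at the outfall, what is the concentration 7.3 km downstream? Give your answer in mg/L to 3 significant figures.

1030 L/s = 1.03 m³/s.
After complete mixing, C₀ = (1.03·5.26 + 25·0.06) / 26.03 = 0.2658 mg/L.
Travel time t = 7300 m / 0.53 m/s = 1.377e+04 s = 0.1594 d.
C = 0.2658·exp(−0.29·0.1594) = 0.2658·0.9548 = 0.2538 mg/L.

0.254 mg/L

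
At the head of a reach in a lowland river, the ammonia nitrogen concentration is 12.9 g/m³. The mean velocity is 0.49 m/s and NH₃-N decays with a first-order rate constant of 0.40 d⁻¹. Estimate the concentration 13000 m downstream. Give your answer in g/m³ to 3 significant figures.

11.4 g/m³

Travel time t = 13000 m / 0.49 m/s = 1.3e+04/0.49 = 2.653e+04 s = 0.3071 d.
First-order decay: C = 12.9·exp(−0.40·0.3071) = 12.9·0.8844 = 11.41 g/m³.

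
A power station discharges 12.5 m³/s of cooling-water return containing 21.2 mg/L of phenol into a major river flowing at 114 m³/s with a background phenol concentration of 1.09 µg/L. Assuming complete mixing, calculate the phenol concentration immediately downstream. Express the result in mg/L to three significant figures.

2.10 mg/L

1.09 µg/L = 0.00109 mg/L.
Flow-weighted mixing gives C = (12.5·21.2 + 114·0.00109) / (12.5 + 114) = 265.1/126.5 = 2.096 mg/L.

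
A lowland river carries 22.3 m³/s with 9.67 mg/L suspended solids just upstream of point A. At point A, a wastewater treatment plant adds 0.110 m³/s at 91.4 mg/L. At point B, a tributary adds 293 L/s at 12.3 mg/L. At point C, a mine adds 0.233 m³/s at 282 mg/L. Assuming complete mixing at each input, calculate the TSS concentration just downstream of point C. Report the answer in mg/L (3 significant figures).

After input A: C = (22.3·9.67 + 0.11·91.4) / 22.41 = 10.07 mg/L.
293 L/s = 0.293 m³/s.
After input B: C = (22.41·10.07 + 0.293·12.3) / 22.7 = 10.1 mg/L.
After input C: C = (22.7·10.1 + 0.233·282) / 22.94 = 12.86 mg/L.

12.9 mg/L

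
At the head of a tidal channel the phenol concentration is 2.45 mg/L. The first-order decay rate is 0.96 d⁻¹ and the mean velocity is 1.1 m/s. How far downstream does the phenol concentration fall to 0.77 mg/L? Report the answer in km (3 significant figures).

115 km

From C = C₀·e^(−kt), t = ln(C₀/C)/k = ln(2.45/0.77)/0.96 = 1.157/0.96 = 1.206 d.
Distance = v·t = 1.1 m/s × 1.042e+05 s = 1.146e+05 m = 114.6 km.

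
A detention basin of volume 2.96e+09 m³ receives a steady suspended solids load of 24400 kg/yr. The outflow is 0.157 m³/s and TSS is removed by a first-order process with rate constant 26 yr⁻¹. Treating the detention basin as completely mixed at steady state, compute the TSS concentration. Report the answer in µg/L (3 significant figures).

0.317 µg/L

Outflow Q = 0.157 m³/s × 3.156e+07 s/yr = 4.955e+06 m³/yr.
Steady-state CSTR mass balance: W = Q·C + k·V·C, so C = W/(Q + kV).
Q + kV = 4.955e+06 + 26·2.96e+09 = 7.696e+10 m³/yr.
C = 24400/7.696e+10 = 3.17e-07 kg/m³ = 0.000317 mg/L = 0.317 µg/L.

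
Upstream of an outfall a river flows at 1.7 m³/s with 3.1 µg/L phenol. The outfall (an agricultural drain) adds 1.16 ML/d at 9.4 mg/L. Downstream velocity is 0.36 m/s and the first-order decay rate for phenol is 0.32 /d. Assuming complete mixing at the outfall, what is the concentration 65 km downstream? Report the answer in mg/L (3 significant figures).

0.0393 mg/L

1.16 ML/d = 0.01343 m³/s.
3.1 µg/L = 0.0031 mg/L.
After complete mixing, C₀ = (0.01343·9.4 + 1.7·0.0031) / 1.713 = 0.07673 mg/L.
Travel time t = 6.5e+04 m / 0.36 m/s = 1.806e+05 s = 2.09 d.
C = 0.07673·exp(−0.32·2.09) = 0.07673·0.5124 = 0.03931 mg/L.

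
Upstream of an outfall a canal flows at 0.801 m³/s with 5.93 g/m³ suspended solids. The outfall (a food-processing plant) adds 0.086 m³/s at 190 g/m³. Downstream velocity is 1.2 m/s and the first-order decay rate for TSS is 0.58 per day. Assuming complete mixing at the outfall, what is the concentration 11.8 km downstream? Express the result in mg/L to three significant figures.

After complete mixing, C₀ = (0.086·190 + 0.801·5.93) / 0.887 = 23.78 mg/L.
Travel time t = 1.18e+04 m / 1.2 m/s = 9833 s = 0.1138 d.
C = 23.78·exp(−0.58·0.1138) = 23.78·0.9361 = 22.26 mg/L.

22.3 mg/L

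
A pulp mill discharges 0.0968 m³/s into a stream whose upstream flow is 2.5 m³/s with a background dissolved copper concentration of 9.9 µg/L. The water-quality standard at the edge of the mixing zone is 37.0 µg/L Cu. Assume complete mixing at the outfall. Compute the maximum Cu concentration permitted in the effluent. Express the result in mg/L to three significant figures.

9.9 µg/L = 0.0099 mg/L.
37.0 µg/L = 0.037 mg/L.
Mass balance: 0.037·2.597 = 0.0968·Cₑ + 2.5·0.0099.
Cₑ = (0.09608 − 0.02475) / 0.0968 = 0.7369 mg/L.

0.737 mg/L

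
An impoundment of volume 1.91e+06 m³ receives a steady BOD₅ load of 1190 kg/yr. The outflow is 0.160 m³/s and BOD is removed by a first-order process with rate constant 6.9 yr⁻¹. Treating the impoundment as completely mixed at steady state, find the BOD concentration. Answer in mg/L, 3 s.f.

Outflow Q = 0.160 m³/s × 3.156e+07 s/yr = 5.049e+06 m³/yr.
Steady-state CSTR mass balance: W = Q·C + k·V·C, so C = W/(Q + kV).
Q + kV = 5.049e+06 + 6.9·1.91e+06 = 1.823e+07 m³/yr.
C = 1190/1.823e+07 = 6.528e-05 kg/m³ = 0.06528 mg/L.

0.0653 mg/L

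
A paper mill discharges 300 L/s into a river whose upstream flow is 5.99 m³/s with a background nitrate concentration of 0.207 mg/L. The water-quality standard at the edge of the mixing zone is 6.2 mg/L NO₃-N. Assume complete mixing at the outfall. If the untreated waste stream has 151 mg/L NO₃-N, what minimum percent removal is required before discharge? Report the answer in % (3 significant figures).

16.6 %

300 L/s = 0.3 m³/s.
Mass balance: 6.2·6.29 = 0.3·Cₑ + 5.99·0.207.
Cₑ = (39 − 1.24) / 0.3 = 125.9 mg/L.
Required removal = 1 − 125.9/151 = 16.65 %.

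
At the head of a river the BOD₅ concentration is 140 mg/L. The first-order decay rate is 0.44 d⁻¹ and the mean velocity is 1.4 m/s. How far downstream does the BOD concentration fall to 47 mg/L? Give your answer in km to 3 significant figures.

From C = C₀·e^(−kt), t = ln(C₀/C)/k = ln(140/47)/0.44 = 1.091/0.44 = 2.481 d.
Distance = v·t = 1.4 m/s × 2.143e+05 s = 3.001e+05 m = 300.1 km.

300 km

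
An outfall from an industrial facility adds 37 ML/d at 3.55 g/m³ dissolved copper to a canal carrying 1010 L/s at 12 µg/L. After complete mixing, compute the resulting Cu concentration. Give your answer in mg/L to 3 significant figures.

1.07 mg/L

37 ML/d = 0.4282 m³/s.
1010 L/s = 1.01 m³/s.
12 µg/L = 0.012 mg/L.
Flow-weighted mixing gives C = (0.4282·3.55 + 1.01·0.012) / (0.4282 + 1.01) = 1.532/1.438 = 1.065 mg/L.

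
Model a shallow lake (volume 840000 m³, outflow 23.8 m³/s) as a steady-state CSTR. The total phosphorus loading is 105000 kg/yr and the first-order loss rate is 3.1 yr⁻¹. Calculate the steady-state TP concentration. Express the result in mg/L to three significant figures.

0.139 mg/L

Outflow Q = 23.8 m³/s × 3.156e+07 s/yr = 7.511e+08 m³/yr.
Steady-state CSTR mass balance: W = Q·C + k·V·C, so C = W/(Q + kV).
Q + kV = 7.511e+08 + 3.1·840000 = 7.537e+08 m³/yr.
C = 105000/7.537e+08 = 0.0001393 kg/m³ = 0.1393 mg/L.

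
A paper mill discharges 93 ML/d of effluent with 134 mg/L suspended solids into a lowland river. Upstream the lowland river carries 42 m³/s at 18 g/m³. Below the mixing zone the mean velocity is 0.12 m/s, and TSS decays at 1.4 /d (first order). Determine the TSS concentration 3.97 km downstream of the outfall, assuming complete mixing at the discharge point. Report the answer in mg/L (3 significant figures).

93 ML/d = 1.076 m³/s.
After complete mixing, C₀ = (1.076·134 + 42·18) / 43.08 = 20.9 mg/L.
Travel time t = 3970 m / 0.12 m/s = 3.308e+04 s = 0.3829 d.
C = 20.9·exp(−1.4·0.3829) = 20.9·0.585 = 12.23 mg/L.

12.2 mg/L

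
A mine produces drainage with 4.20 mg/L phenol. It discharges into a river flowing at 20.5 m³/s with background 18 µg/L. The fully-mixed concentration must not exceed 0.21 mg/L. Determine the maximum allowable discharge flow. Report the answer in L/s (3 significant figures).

986 L/s

18 µg/L = 0.018 mg/L.
Mass balance at complete mixing: C_std·(Q_w + Q_r) = Q_w·C_e + Q_r·C_b.
Rearranging, Q_w = Q_r·(C_std − C_b)/(C_e − C_std) = 20.5·(0.21 − 0.018) / (4.2 − 0.21) = 0.9865 m³/s.
= 986.5 L/s.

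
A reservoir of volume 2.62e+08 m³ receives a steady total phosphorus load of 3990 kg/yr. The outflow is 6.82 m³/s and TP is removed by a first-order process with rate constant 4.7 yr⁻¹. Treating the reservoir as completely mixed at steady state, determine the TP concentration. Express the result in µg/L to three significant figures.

Outflow Q = 6.82 m³/s × 3.156e+07 s/yr = 2.152e+08 m³/yr.
Steady-state CSTR mass balance: W = Q·C + k·V·C, so C = W/(Q + kV).
Q + kV = 2.152e+08 + 4.7·2.62e+08 = 1.447e+09 m³/yr.
C = 3990/1.447e+09 = 2.758e-06 kg/m³ = 0.002758 mg/L = 2.758 µg/L.

2.76 µg/L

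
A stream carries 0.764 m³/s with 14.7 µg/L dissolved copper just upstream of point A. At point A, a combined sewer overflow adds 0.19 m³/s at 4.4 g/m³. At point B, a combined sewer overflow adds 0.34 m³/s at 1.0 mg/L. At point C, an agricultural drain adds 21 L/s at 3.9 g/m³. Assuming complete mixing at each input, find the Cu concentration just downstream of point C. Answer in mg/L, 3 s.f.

0.965 mg/L

14.7 µg/L = 0.0147 mg/L.
After input A: C = (0.764·0.0147 + 0.19·4.4) / 0.954 = 0.8881 mg/L.
After input B: C = (0.954·0.8881 + 0.34·1) / 1.294 = 0.9175 mg/L.
21 L/s = 0.021 m³/s.
After input C: C = (1.294·0.9175 + 0.021·3.9) / 1.315 = 0.9651 mg/L.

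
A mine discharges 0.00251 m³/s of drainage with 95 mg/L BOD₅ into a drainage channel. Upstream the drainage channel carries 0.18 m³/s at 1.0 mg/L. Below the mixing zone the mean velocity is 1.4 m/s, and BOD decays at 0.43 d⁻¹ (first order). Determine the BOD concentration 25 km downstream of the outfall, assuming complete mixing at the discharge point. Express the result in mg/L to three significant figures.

After complete mixing, C₀ = (0.00251·95 + 0.18·1) / 0.1825 = 2.293 mg/L.
Travel time t = 2.5e+04 m / 1.4 m/s = 1.786e+04 s = 0.2067 d.
C = 2.293·exp(−0.43·0.2067) = 2.293·0.915 = 2.098 mg/L.

2.10 mg/L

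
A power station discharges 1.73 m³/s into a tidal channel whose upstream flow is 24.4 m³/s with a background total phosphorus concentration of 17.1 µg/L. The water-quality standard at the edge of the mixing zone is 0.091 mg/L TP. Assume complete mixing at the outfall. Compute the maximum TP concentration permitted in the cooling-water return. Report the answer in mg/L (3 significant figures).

17.1 µg/L = 0.0171 mg/L.
Mass balance: 0.091·26.13 = 1.73·Cₑ + 24.4·0.0171.
Cₑ = (2.378 − 0.4172) / 1.73 = 1.133 mg/L.

1.13 mg/L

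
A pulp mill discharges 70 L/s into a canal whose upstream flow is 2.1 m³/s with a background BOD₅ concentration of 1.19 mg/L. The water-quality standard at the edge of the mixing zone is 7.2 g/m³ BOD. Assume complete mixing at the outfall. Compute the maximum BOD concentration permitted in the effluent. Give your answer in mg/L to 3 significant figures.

70 L/s = 0.07 m³/s.
Mass balance: 7.2·2.17 = 0.07·Cₑ + 2.1·1.19.
Cₑ = (15.62 − 2.499) / 0.07 = 187.5 mg/L.

187 mg/L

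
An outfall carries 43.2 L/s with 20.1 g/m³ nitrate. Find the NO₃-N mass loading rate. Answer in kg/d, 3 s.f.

43.2 L/s = 0.0432 m³/s.
Mass flux = Q·C = 0.0432 m³/s × 20.1 g/m³ = 0.8683 g/s.
= 0.8683 g/s × 86.4 = 75.02 kg/d.

75.0 kg/d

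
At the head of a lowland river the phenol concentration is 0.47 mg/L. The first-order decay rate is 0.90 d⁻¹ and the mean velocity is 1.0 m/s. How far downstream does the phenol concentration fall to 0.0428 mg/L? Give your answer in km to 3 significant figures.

From C = C₀·e^(−kt), t = ln(C₀/C)/k = ln(0.47/0.0428)/0.90 = 2.396/0.90 = 2.662 d.
Distance = v·t = 1.0 m/s × 2.3e+05 s = 2.3e+05 m = 230 km.

230 km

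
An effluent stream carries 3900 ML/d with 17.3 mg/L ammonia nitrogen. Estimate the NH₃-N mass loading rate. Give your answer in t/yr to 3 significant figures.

3900 ML/d = 45.14 m³/s.
Mass flux = Q·C = 45.14 m³/s × 17.3 g/m³ = 780.9 g/s.
= 780.9 g/s × 31.56 = 2.464e+04 t/yr.

24600 t/yr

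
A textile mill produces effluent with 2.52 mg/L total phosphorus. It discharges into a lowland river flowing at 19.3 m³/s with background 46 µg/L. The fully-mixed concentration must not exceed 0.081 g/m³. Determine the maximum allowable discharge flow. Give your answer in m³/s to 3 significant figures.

0.277 m³/s

46 µg/L = 0.046 mg/L.
Mass balance at complete mixing: C_std·(Q_w + Q_r) = Q_w·C_e + Q_r·C_b.
Rearranging, Q_w = Q_r·(C_std − C_b)/(C_e − C_std) = 19.3·(0.081 − 0.046) / (2.52 − 0.081) = 0.277 m³/s.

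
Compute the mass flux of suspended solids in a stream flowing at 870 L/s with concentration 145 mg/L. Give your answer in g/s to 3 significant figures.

870 L/s = 0.87 m³/s.
Mass flux = Q·C = 0.87 m³/s × 145 g/m³ = 126.2 g/s.

126 g/s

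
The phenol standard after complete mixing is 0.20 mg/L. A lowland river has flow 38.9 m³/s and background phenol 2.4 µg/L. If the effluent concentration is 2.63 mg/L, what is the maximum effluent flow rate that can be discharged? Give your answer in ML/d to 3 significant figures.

273 ML/d

2.4 µg/L = 0.0024 mg/L.
Mass balance at complete mixing: C_std·(Q_w + Q_r) = Q_w·C_e + Q_r·C_b.
Rearranging, Q_w = Q_r·(C_std − C_b)/(C_e − C_std) = 38.9·(0.2 − 0.0024) / (2.63 − 0.2) = 3.163 m³/s.
= 273.3 ML/d.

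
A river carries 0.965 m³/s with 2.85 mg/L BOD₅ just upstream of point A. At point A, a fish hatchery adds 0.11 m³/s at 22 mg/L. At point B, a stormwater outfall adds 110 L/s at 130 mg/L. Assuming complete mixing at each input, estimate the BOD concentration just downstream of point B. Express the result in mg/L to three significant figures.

After input A: C = (0.965·2.85 + 0.11·22) / 1.075 = 4.81 mg/L.
110 L/s = 0.11 m³/s.
After input B: C = (1.075·4.81 + 0.11·130) / 1.185 = 16.43 mg/L.

16.4 mg/L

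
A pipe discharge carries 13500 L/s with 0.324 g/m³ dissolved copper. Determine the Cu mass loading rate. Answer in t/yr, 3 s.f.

13500 L/s = 13.5 m³/s.
Mass flux = Q·C = 13.5 m³/s × 0.324 g/m³ = 4.374 g/s.
= 4.374 g/s × 31.56 = 138 t/yr.

138 t/yr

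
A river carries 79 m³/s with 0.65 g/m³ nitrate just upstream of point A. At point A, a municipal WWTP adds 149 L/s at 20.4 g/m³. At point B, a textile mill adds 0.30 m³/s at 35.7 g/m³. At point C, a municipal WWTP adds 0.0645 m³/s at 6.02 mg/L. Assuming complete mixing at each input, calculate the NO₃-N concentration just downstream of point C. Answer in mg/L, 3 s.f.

149 L/s = 0.149 m³/s.
After input A: C = (79·0.65 + 0.149·20.4) / 79.15 = 0.6872 mg/L.
After input B: C = (79.15·0.6872 + 0.3·35.7) / 79.45 = 0.8194 mg/L.
After input C: C = (79.45·0.8194 + 0.0645·6.02) / 79.51 = 0.8236 mg/L.

0.824 mg/L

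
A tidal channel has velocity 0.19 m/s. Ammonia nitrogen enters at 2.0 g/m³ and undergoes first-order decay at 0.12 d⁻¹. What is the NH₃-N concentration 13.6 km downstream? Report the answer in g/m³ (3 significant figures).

Travel time t = 13.6 km / 0.19 m/s = 1.36e+04/0.19 = 7.158e+04 s = 0.8285 d.
First-order decay: C = 2.0·exp(−0.12·0.8285) = 2.0·0.9054 = 1.811 g/m³.

1.81 g/m³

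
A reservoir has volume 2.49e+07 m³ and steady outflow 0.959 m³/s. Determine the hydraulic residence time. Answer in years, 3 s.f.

0.823 yr

Q = 0.959 m³/s × 3.156e+07 s/yr = 3.026e+07 m³/yr.
Hydraulic residence time τ = V/Q = 2.49e+07/3.026e+07 = 0.8228 yr.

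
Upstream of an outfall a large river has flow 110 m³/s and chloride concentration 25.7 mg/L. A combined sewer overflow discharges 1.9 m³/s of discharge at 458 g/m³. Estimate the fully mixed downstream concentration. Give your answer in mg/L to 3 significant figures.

33.0 mg/L

By mass balance at complete mixing, C = (1.9·458 + 110·25.7) / (1.9 + 110) = 3697/111.9 = 33.04 mg/L.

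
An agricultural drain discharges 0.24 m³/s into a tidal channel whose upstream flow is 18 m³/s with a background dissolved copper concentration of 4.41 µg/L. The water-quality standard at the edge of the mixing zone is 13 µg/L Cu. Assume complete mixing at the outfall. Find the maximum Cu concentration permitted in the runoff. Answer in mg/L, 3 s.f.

4.41 µg/L = 0.00441 mg/L.
13 µg/L = 0.013 mg/L.
Mass balance: 0.013·18.24 = 0.24·Cₑ + 18·0.00441.
Cₑ = (0.2371 − 0.07938) / 0.24 = 0.6573 mg/L.

0.657 mg/L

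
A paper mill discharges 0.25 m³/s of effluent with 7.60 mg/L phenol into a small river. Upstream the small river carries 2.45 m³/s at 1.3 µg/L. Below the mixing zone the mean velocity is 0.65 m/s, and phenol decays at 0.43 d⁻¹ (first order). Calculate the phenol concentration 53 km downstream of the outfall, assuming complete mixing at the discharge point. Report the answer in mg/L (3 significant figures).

0.470 mg/L

1.3 µg/L = 0.0013 mg/L.
After complete mixing, C₀ = (0.25·7.6 + 2.45·0.0013) / 2.7 = 0.7049 mg/L.
Travel time t = 5.3e+04 m / 0.65 m/s = 8.154e+04 s = 0.9437 d.
C = 0.7049·exp(−0.43·0.9437) = 0.7049·0.6664 = 0.4698 mg/L.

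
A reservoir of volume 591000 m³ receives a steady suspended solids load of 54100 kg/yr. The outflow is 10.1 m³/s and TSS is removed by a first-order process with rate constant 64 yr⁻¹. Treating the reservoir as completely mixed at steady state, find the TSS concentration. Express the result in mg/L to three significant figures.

0.152 mg/L

Outflow Q = 10.1 m³/s × 3.156e+07 s/yr = 3.187e+08 m³/yr.
Steady-state CSTR mass balance: W = Q·C + k·V·C, so C = W/(Q + kV).
Q + kV = 3.187e+08 + 64·591000 = 3.566e+08 m³/yr.
C = 54100/3.566e+08 = 0.0001517 kg/m³ = 0.1517 mg/L.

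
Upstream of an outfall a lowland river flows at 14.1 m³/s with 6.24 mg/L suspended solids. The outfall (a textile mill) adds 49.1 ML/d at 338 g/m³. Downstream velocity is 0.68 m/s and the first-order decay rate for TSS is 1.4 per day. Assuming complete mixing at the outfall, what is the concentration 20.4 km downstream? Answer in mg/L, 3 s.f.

11.7 mg/L

49.1 ML/d = 0.5683 m³/s.
After complete mixing, C₀ = (0.5683·338 + 14.1·6.24) / 14.67 = 19.09 mg/L.
Travel time t = 2.04e+04 m / 0.68 m/s = 3e+04 s = 0.3472 d.
C = 19.09·exp(−1.4·0.3472) = 19.09·0.615 = 11.74 mg/L.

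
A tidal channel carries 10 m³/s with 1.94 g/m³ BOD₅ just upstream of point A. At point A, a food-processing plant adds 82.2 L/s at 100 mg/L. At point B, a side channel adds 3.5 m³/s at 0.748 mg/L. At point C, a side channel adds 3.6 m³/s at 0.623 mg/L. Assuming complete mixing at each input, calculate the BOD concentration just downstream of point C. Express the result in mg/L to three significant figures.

1.89 mg/L

82.2 L/s = 0.0822 m³/s.
After input A: C = (10·1.94 + 0.0822·100) / 10.08 = 2.739 mg/L.
After input B: C = (10.08·2.739 + 3.5·0.748) / 13.58 = 2.226 mg/L.
After input C: C = (13.58·2.226 + 3.6·0.623) / 17.18 = 1.89 mg/L.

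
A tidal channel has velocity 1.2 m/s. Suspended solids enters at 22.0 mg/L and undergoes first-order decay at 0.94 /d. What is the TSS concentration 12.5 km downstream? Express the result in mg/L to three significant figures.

19.6 mg/L

Travel time t = 12.5 km / 1.2 m/s = 1.25e+04/1.2 = 1.042e+04 s = 0.1206 d.
First-order decay: C = 22.0·exp(−0.94·0.1206) = 22.0·0.8929 = 19.64 mg/L.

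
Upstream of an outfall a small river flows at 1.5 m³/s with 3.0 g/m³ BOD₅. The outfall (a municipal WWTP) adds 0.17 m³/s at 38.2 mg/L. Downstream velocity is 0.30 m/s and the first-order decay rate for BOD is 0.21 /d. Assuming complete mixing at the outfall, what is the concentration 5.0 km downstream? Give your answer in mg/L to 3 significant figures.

After complete mixing, C₀ = (0.17·38.2 + 1.5·3) / 1.67 = 6.583 mg/L.
Travel time t = 5000 m / 0.30 m/s = 1.667e+04 s = 0.1929 d.
C = 6.583·exp(−0.21·0.1929) = 6.583·0.9603 = 6.322 mg/L.

6.32 mg/L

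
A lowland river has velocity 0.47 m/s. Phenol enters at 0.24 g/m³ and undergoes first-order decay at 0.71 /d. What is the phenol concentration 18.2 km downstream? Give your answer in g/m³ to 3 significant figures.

0.175 g/m³

Travel time t = 18.2 km / 0.47 m/s = 1.82e+04/0.47 = 3.872e+04 s = 0.4482 d.
First-order decay: C = 0.24·exp(−0.71·0.4482) = 0.24·0.7274 = 0.1746 g/m³.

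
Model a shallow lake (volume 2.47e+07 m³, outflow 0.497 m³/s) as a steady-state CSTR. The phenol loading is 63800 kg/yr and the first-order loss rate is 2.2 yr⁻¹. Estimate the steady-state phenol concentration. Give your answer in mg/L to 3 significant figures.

0.911 mg/L

Outflow Q = 0.497 m³/s × 3.156e+07 s/yr = 1.568e+07 m³/yr.
Steady-state CSTR mass balance: W = Q·C + k·V·C, so C = W/(Q + kV).
Q + kV = 1.568e+07 + 2.2·2.47e+07 = 7.002e+07 m³/yr.
C = 63800/7.002e+07 = 0.0009111 kg/m³ = 0.9111 mg/L.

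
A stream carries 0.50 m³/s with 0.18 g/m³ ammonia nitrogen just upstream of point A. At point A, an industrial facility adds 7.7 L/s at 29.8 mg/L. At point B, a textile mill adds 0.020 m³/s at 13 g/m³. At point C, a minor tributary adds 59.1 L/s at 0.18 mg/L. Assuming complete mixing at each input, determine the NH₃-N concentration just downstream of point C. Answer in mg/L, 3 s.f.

1.01 mg/L

7.7 L/s = 0.0077 m³/s.
After input A: C = (0.5·0.18 + 0.0077·29.8) / 0.5077 = 0.6292 mg/L.
After input B: C = (0.5077·0.6292 + 0.02·13) / 0.5277 = 1.098 mg/L.
59.1 L/s = 0.0591 m³/s.
After input C: C = (0.5277·1.098 + 0.0591·0.18) / 0.5868 = 1.006 mg/L.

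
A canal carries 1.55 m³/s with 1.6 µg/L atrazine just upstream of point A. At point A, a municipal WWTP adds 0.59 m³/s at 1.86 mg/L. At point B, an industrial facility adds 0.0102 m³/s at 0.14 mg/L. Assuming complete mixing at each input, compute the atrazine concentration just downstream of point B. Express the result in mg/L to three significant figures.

0.512 mg/L

1.6 µg/L = 0.0016 mg/L.
After input A: C = (1.55·0.0016 + 0.59·1.86) / 2.14 = 0.514 mg/L.
After input B: C = (2.14·0.514 + 0.0102·0.14) / 2.15 = 0.5122 mg/L.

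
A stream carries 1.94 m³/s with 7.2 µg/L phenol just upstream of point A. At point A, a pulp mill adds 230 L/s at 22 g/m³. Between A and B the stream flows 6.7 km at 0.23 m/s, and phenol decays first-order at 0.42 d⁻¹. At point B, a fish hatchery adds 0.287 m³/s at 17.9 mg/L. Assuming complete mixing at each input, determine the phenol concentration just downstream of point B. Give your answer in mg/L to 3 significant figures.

3.88 mg/L

7.2 µg/L = 0.0072 mg/L.
230 L/s = 0.23 m³/s.
After input A: C = (1.94·0.0072 + 0.23·22) / 2.17 = 2.338 mg/L.
Over the 6.7 km reach to input B (t = 2.913e+04 s = 0.3372 d), decay gives C = 2.338·exp(−0.42·0.3372) = 2.03 mg/L.
After input B: C = (2.17·2.03 + 0.287·17.9) / 2.457 = 3.883 mg/L.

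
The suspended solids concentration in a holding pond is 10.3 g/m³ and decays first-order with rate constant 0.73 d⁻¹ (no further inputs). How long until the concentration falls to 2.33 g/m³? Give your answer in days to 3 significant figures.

t = ln(C₀/C)/k = ln(10.3/2.33)/0.73 = 1.486/0.73 = 2.036 d.

2.04 d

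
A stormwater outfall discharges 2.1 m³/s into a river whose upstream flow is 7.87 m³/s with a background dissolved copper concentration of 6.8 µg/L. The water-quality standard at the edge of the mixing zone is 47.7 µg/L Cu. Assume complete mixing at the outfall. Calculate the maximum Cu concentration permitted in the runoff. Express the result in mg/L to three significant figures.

6.8 µg/L = 0.0068 mg/L.
47.7 µg/L = 0.0477 mg/L.
Mass balance: 0.0477·9.97 = 2.1·Cₑ + 7.87·0.0068.
Cₑ = (0.4756 − 0.05352) / 2.1 = 0.201 mg/L.

0.201 mg/L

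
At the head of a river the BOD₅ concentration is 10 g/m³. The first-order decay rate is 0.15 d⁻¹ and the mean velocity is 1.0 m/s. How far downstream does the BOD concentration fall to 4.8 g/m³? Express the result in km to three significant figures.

From C = C₀·e^(−kt), t = ln(C₀/C)/k = ln(10/4.8)/0.15 = 0.734/0.15 = 4.893 d.
Distance = v·t = 1.0 m/s × 4.228e+05 s = 4.228e+05 m = 422.8 km.

423 km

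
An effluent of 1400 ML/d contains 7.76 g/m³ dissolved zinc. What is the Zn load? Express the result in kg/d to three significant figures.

1400 ML/d = 16.2 m³/s.
Mass flux = Q·C = 16.2 m³/s × 7.76 g/m³ = 125.7 g/s.
= 125.7 g/s × 86.4 = 1.086e+04 kg/d.

10900 kg/d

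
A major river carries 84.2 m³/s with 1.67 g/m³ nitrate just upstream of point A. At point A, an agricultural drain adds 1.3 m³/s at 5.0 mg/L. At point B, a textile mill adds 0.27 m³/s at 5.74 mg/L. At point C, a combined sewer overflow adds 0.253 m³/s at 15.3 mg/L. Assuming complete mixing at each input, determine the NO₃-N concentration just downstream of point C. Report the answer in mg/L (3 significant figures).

1.77 mg/L

After input A: C = (84.2·1.67 + 1.3·5) / 85.5 = 1.721 mg/L.
After input B: C = (85.5·1.721 + 0.27·5.74) / 85.77 = 1.733 mg/L.
After input C: C = (85.77·1.733 + 0.253·15.3) / 86.02 = 1.773 mg/L.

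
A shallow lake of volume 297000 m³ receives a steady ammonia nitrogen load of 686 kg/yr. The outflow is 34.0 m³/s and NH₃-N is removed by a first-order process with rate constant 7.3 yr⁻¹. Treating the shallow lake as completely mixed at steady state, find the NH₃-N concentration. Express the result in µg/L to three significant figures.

0.638 µg/L

Outflow Q = 34.0 m³/s × 3.156e+07 s/yr = 1.073e+09 m³/yr.
Steady-state CSTR mass balance: W = Q·C + k·V·C, so C = W/(Q + kV).
Q + kV = 1.073e+09 + 7.3·297000 = 1.075e+09 m³/yr.
C = 686/1.075e+09 = 6.381e-07 kg/m³ = 0.0006381 mg/L = 0.6381 µg/L.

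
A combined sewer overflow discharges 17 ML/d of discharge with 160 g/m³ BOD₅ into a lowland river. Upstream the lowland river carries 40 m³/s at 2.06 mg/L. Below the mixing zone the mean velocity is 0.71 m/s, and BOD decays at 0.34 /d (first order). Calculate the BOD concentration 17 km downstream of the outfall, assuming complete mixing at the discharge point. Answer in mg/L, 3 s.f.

17 ML/d = 0.1968 m³/s.
After complete mixing, C₀ = (0.1968·160 + 40·2.06) / 40.2 = 2.833 mg/L.
Travel time t = 1.7e+04 m / 0.71 m/s = 2.394e+04 s = 0.2771 d.
C = 2.833·exp(−0.34·0.2771) = 2.833·0.9101 = 2.578 mg/L.

2.58 mg/L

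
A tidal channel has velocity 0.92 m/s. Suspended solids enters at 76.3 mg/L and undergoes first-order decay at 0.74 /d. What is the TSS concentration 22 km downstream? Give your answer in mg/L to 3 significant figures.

Travel time t = 22 km / 0.92 m/s = 2.2e+04/0.92 = 2.391e+04 s = 0.2768 d.
First-order decay: C = 76.3·exp(−0.74·0.2768) = 76.3·0.8148 = 62.17 mg/L.

62.2 mg/L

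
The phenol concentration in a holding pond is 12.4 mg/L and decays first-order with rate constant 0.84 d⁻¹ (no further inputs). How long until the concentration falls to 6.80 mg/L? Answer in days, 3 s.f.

0.715 d

t = ln(C₀/C)/k = ln(12.4/6.80)/0.84 = 0.6008/0.84 = 0.7152 d.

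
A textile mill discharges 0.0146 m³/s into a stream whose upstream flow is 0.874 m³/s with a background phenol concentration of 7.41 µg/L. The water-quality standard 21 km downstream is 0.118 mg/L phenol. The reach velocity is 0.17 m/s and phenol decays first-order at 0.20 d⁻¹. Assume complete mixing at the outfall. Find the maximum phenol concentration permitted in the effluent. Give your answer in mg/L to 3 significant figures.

7.41 µg/L = 0.00741 mg/L.
Travel time to the compliance point: t = 2.1e+04/0.17 = 1.235e+05 s = 1.43 d; decay factor exp(−0.20·1.43) = 0.7513.
So the concentration just after mixing may be at most 0.118/0.7513 = 0.1571 mg/L.
Mass balance: 0.1571·0.8886 = 0.0146·Cₑ + 0.874·0.00741.
Cₑ = (0.1396 − 0.006476) / 0.0146 = 9.116 mg/L.

9.12 mg/L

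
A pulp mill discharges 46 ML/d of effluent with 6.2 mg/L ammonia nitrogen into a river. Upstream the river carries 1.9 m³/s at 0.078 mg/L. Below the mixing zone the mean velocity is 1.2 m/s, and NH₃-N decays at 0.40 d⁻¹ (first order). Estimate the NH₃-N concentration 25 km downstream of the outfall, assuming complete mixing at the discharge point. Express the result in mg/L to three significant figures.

46 ML/d = 0.5324 m³/s.
After complete mixing, C₀ = (0.5324·6.2 + 1.9·0.078) / 2.432 = 1.418 mg/L.
Travel time t = 2.5e+04 m / 1.2 m/s = 2.083e+04 s = 0.2411 d.
C = 1.418·exp(−0.40·0.2411) = 1.418·0.9081 = 1.288 mg/L.

1.29 mg/L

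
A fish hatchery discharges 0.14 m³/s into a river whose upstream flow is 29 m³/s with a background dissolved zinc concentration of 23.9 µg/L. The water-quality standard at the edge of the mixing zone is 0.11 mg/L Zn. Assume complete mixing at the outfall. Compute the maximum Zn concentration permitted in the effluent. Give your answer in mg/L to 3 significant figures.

17.9 mg/L

23.9 µg/L = 0.0239 mg/L.
Mass balance: 0.11·29.14 = 0.14·Cₑ + 29·0.0239.
Cₑ = (3.205 − 0.6931) / 0.14 = 17.95 mg/L.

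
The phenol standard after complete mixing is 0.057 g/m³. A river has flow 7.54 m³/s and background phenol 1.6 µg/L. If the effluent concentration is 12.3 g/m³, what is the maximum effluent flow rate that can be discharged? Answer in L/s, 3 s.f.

1.6 µg/L = 0.0016 mg/L.
Mass balance at complete mixing: C_std·(Q_w + Q_r) = Q_w·C_e + Q_r·C_b.
Rearranging, Q_w = Q_r·(C_std − C_b)/(C_e − C_std) = 7.54·(0.057 − 0.0016) / (12.3 − 0.057) = 0.03412 m³/s.
= 34.12 L/s.

34.1 L/s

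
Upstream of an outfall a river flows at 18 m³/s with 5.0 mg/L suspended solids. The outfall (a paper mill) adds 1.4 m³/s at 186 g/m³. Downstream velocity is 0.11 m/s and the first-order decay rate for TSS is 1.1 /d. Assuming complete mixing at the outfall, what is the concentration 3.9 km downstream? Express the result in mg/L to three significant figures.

11.5 mg/L

After complete mixing, C₀ = (1.4·186 + 18·5) / 19.4 = 18.06 mg/L.
Travel time t = 3900 m / 0.11 m/s = 3.545e+04 s = 0.4104 d.
C = 18.06·exp(−1.1·0.4104) = 18.06·0.6367 = 11.5 mg/L.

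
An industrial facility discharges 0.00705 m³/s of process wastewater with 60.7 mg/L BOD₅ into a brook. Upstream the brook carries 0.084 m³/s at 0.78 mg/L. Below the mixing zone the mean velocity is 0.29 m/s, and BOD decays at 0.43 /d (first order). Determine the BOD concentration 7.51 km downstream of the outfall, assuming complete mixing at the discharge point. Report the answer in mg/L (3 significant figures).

After complete mixing, C₀ = (0.00705·60.7 + 0.084·0.78) / 0.09105 = 5.42 mg/L.
Travel time t = 7510 m / 0.29 m/s = 2.59e+04 s = 0.2997 d.
C = 5.42·exp(−0.43·0.2997) = 5.42·0.8791 = 4.764 mg/L.

4.76 mg/L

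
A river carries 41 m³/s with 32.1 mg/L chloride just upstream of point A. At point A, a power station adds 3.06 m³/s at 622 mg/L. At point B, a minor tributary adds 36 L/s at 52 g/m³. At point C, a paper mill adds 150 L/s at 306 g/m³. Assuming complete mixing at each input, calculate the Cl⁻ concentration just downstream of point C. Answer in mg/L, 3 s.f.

After input A: C = (41·32.1 + 3.06·622) / 44.06 = 73.07 mg/L.
36 L/s = 0.036 m³/s.
After input B: C = (44.06·73.07 + 0.036·52) / 44.1 = 73.05 mg/L.
150 L/s = 0.15 m³/s.
After input C: C = (44.1·73.05 + 0.15·306) / 44.25 = 73.84 mg/L.

73.8 mg/L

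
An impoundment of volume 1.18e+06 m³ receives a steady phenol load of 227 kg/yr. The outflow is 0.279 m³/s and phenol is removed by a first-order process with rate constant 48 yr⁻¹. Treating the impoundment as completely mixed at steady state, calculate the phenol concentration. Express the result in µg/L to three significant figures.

Outflow Q = 0.279 m³/s × 3.156e+07 s/yr = 8.805e+06 m³/yr.
Steady-state CSTR mass balance: W = Q·C + k·V·C, so C = W/(Q + kV).
Q + kV = 8.805e+06 + 48·1.18e+06 = 6.544e+07 m³/yr.
C = 227/6.544e+07 = 3.469e-06 kg/m³ = 0.003469 mg/L = 3.469 µg/L.

3.47 µg/L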